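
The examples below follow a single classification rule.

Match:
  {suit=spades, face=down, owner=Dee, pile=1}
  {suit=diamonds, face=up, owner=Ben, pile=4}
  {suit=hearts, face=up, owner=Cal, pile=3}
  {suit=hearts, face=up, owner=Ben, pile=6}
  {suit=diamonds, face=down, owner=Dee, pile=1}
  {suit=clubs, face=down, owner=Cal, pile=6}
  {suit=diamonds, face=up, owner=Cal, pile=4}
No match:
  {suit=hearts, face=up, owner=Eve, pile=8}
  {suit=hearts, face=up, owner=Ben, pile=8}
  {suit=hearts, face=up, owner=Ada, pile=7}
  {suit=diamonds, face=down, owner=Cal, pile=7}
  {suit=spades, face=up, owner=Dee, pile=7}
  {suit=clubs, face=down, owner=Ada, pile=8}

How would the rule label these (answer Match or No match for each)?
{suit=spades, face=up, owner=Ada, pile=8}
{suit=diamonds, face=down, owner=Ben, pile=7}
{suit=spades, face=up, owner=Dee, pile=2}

The pattern is that an item is 'Match' exactly when: pile ≤ 6.
No match: {suit=spades, face=up, owner=Ada, pile=8}, since pile = 8. No match: {suit=diamonds, face=down, owner=Ben, pile=7}, since pile = 7. Match: {suit=spades, face=up, owner=Dee, pile=2}, since pile = 2.

No match, No match, Match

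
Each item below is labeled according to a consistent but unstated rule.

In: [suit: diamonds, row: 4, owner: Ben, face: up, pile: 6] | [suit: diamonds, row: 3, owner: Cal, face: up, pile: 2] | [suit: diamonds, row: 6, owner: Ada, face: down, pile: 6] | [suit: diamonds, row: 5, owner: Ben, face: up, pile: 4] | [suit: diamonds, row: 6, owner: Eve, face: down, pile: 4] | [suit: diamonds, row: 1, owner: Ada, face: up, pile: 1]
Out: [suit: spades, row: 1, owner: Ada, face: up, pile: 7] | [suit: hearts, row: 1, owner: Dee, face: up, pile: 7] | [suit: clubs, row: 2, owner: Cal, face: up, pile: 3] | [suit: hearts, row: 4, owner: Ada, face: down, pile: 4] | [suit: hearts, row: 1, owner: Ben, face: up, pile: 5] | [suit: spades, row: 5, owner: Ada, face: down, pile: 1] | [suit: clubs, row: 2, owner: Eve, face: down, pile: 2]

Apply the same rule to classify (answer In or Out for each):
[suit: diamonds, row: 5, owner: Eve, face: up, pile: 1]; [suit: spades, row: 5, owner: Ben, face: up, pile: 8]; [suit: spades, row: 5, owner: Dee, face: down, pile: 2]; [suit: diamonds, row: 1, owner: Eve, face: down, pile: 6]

Comparing the two groups points to one rule — suit is diamonds.
[suit: diamonds, row: 5, owner: Eve, face: up, pile: 1] — suit is diamonds, hence In. [suit: spades, row: 5, owner: Ben, face: up, pile: 8] — suit is spades, hence Out. [suit: spades, row: 5, owner: Dee, face: down, pile: 2] — suit is spades, hence Out. [suit: diamonds, row: 1, owner: Eve, face: down, pile: 6] — suit is diamonds, hence In.

In, Out, Out, In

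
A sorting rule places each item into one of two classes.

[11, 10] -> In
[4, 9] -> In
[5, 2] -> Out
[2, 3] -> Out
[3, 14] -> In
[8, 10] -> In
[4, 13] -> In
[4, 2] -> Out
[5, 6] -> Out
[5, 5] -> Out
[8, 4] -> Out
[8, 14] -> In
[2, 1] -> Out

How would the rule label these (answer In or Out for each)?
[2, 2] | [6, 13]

Out, In

The classifier is using: sum ≥ 13.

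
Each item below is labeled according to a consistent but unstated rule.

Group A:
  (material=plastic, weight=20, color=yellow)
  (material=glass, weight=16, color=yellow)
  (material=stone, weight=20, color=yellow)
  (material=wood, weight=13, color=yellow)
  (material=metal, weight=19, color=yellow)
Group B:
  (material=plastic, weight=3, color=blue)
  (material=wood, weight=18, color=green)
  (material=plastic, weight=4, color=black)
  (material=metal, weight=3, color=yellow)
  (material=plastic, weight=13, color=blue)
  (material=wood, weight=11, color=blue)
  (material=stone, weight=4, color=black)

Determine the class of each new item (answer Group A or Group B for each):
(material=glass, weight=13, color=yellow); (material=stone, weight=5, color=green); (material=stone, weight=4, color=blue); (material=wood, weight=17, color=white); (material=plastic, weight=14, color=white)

Group A, Group B, Group B, Group B, Group B

'Group A' ⟺ color is yellow AND weight ≥ 4.
(material=glass, weight=13, color=yellow): color is yellow, weight = 13 — matches, so Group A. (material=stone, weight=5, color=green): color is green, weight = 5 — lacks this property, so Group B. (material=stone, weight=4, color=blue): color is blue, weight = 4 — lacks this property, so Group B. (material=wood, weight=17, color=white): color is white, weight = 17 — lacks this property, so Group B. (material=plastic, weight=14, color=white): color is white, weight = 14 — lacks this property, so Group B.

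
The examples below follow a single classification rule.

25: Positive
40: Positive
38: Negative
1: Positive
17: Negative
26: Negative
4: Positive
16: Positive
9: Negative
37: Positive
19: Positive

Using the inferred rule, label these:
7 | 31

Positive, Positive

The rule appears to be: ≡ 1 (mod 3).
7: 7 mod 3 = 1 — meets the rule, so Positive. 31: 31 mod 3 = 1 — meets the rule, so Positive.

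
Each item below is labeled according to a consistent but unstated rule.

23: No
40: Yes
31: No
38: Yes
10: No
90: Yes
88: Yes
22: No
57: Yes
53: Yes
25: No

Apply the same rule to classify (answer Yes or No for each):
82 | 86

Yes, Yes

The simplest hypothesis consistent with all the labels is: at least 38.
82: 82 ≥ 38, qualifies → Yes.
86: 86 ≥ 38, qualifies → Yes.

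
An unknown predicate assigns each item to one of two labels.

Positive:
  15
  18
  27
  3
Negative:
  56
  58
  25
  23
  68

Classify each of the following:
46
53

Negative, Negative

The classifier is using: multiple of 3.
46: Negative (46 = 3·15 + 1).
53: Negative (53 = 3·17 + 2).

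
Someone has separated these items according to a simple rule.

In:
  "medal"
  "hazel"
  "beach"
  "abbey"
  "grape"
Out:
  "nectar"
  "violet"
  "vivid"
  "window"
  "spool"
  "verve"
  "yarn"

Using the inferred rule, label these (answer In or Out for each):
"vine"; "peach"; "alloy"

Out, In, In

All 'In' examples share one property — odd length AND contains 'a' — and every 'Out' example lacks it.
"vine": Out (length 4, no 'a'). "peach": In (length 5, has 'a'). "alloy": In (length 5, has 'a').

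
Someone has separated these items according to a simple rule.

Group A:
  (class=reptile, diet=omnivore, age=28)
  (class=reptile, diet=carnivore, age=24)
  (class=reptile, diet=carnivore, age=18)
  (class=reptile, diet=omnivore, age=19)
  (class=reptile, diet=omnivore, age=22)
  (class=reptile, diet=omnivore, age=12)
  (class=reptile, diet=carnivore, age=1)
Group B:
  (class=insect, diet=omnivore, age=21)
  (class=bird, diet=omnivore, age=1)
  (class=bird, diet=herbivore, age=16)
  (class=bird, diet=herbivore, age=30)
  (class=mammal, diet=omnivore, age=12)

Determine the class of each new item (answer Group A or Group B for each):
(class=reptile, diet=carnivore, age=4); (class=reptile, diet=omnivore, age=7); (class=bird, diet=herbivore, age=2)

The classifier is using: class is reptile.
Group A: (class=reptile, diet=carnivore, age=4), since class is reptile. Group A: (class=reptile, diet=omnivore, age=7), since class is reptile. Group B: (class=bird, diet=herbivore, age=2), since class is bird.

Group A, Group A, Group B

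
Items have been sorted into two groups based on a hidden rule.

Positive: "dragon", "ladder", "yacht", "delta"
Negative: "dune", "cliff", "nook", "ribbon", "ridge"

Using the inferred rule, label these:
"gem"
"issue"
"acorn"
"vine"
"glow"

'Positive' ⟺ contains 'a'.
"gem" → no 'a' → Negative. "issue" → no 'a' → Negative. "acorn" → has 'a' → Positive. "vine" → no 'a' → Negative. "glow" → no 'a' → Negative.

Negative, Negative, Positive, Negative, Negative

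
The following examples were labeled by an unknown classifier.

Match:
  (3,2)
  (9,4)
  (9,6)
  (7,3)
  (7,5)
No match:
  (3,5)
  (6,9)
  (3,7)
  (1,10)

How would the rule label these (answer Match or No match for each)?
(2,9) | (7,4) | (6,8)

No match, Match, No match

The rule appears to be: first > second.
(2,9): No match (2 < 9).
(7,4): Match (7 > 4).
(6,8): No match (6 < 8).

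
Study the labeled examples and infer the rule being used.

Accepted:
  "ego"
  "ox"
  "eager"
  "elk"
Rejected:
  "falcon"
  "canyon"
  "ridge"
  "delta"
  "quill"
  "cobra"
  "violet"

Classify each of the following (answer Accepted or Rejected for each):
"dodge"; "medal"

The common property of the 'Accepted' items is: starts with a vowel. No 'Rejected' item has it.

Rejected, Rejected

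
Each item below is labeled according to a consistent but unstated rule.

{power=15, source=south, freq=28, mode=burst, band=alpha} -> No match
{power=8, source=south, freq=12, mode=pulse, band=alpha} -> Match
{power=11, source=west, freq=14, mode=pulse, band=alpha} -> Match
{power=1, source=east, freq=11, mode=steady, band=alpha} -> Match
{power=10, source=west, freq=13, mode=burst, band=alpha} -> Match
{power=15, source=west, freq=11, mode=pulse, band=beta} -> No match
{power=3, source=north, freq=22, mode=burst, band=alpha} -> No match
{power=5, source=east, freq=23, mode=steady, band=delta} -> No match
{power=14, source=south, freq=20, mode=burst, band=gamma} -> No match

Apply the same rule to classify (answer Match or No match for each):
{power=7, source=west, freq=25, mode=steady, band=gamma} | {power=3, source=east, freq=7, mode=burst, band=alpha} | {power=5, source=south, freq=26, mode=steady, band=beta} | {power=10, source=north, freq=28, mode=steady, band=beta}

No match, Match, No match, No match

The classifier is using: band is alpha AND freq ≤ 14.
{power=7, source=west, freq=25, mode=steady, band=gamma}: band is gamma, freq = 25, doesn't match → No match. {power=3, source=east, freq=7, mode=burst, band=alpha}: band is alpha, freq = 7, checks out → Match. {power=5, source=south, freq=26, mode=steady, band=beta}: band is beta, freq = 26, doesn't match → No match. {power=10, source=north, freq=28, mode=steady, band=beta}: band is beta, freq = 28, doesn't match → No match.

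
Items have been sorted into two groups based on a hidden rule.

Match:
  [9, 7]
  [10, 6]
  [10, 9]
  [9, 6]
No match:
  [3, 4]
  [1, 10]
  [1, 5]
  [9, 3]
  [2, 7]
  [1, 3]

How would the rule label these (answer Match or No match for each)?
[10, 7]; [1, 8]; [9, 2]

Match, No match, No match

Rule: sum ≥ 15. This holds for each 'Match' example and fails for each 'No match' one.
[10, 7]: Match (10+7 = 17).
[1, 8]: No match (1+8 = 9).
[9, 2]: No match (9+2 = 11).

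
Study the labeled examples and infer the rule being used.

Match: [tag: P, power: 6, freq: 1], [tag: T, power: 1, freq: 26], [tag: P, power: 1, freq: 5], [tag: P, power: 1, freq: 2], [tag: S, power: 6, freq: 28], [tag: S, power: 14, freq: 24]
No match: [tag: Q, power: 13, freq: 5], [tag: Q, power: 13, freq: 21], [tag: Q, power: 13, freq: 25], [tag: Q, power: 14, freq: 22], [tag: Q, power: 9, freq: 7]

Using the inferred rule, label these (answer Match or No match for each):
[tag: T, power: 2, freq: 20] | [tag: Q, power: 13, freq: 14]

A rule that fits every label: tag is not Q — true of each 'Match' example, false of each 'No match' one.

Match, No match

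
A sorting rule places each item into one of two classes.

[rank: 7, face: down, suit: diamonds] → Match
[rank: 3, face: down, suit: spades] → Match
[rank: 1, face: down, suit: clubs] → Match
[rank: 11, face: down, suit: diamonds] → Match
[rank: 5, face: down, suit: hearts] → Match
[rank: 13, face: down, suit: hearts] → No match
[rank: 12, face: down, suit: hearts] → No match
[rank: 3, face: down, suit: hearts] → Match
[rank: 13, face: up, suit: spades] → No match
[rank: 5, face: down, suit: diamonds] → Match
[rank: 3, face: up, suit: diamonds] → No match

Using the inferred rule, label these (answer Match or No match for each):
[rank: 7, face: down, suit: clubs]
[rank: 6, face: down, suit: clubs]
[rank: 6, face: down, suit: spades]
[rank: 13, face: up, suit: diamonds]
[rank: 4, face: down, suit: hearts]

The pattern is that an item is 'Match' exactly when: face is down AND rank ≤ 11.
[rank: 7, face: down, suit: clubs]: face is down, rank = 7, fits → Match.
[rank: 6, face: down, suit: clubs]: face is down, rank = 6, fits → Match.
[rank: 6, face: down, suit: spades]: face is down, rank = 6, fits → Match.
[rank: 13, face: up, suit: diamonds]: face is up, rank = 13, does not satisfy this → No match.
[rank: 4, face: down, suit: hearts]: face is down, rank = 4, fits → Match.

Match, Match, Match, No match, Match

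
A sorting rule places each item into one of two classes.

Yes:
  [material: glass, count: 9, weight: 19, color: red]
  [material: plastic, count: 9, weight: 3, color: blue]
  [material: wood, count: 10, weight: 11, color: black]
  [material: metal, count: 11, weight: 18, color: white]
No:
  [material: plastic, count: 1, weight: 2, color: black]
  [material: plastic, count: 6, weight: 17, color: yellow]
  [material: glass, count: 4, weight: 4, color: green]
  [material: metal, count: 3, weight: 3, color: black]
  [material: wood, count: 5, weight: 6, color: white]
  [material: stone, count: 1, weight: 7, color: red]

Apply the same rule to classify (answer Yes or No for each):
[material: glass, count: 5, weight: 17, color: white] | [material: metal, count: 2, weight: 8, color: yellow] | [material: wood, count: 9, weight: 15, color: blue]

The simplest hypothesis consistent with all the labels is: count ≥ 9.
[material: glass, count: 5, weight: 17, color: white]: count = 5, doesn't match → No.
[material: metal, count: 2, weight: 8, color: yellow]: count = 2, doesn't match → No.
[material: wood, count: 9, weight: 15, color: blue]: count = 9, meets the rule → Yes.

No, No, Yes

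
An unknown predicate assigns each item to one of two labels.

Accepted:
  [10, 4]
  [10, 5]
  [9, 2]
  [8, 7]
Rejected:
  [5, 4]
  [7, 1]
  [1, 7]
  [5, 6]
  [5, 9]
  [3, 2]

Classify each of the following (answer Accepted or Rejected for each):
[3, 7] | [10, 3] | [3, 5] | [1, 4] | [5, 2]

A rule that fits every label: first ≥ 8 — true of each 'Accepted' example, false of each 'Rejected' one.
Rejected: [3, 7], since first 3.
Accepted: [10, 3], since first 10.
Rejected: [3, 5], since first 3.
Rejected: [1, 4], since first 1.
Rejected: [5, 2], since first 5.

Rejected, Accepted, Rejected, Rejected, Rejected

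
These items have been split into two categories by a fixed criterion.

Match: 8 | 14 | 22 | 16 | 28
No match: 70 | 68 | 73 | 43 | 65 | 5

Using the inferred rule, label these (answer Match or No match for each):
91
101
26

Every 'Match' example satisfies: even AND at most 28. None of the 'No match' examples do.
91 → 91 is odd, 91 > 28 → No match. 101 → 101 is odd, 101 > 28 → No match. 26 → 26 is even, 26 ≤ 28 → Match.

No match, No match, Match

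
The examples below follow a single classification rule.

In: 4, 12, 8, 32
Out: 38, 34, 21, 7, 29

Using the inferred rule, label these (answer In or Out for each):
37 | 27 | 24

Out, Out, In

The pattern is that an item is 'In' exactly when: multiple of 4.
37 — 37 = 4·9 + 1, hence Out.
27 — 27 = 4·6 + 3, hence Out.
24 — 24 = 4·6, hence In.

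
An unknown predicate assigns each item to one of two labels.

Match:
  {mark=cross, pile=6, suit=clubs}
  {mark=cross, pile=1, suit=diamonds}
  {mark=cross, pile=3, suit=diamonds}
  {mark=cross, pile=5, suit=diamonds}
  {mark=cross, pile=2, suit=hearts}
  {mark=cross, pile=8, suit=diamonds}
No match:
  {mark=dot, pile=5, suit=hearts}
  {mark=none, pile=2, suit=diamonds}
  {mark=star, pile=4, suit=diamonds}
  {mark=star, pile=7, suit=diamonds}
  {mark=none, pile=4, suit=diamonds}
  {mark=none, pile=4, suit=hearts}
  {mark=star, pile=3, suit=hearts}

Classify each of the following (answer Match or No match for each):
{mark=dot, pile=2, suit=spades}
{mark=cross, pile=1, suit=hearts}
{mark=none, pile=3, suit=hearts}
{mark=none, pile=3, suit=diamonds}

No match, Match, No match, No match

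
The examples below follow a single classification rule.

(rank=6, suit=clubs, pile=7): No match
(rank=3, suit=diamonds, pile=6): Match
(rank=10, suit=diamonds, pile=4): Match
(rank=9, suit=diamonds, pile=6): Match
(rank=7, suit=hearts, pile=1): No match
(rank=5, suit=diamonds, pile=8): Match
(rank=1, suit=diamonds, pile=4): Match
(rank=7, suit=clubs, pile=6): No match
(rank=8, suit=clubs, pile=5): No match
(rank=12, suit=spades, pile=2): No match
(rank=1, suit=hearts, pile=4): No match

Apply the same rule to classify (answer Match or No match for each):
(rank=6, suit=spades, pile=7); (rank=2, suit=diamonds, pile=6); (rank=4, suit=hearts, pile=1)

A rule that fits every label: suit is diamonds — true of each 'Match' example, false of each 'No match' one.
(rank=6, suit=spades, pile=7): suit is spades, fails this test → No match. (rank=2, suit=diamonds, pile=6): suit is diamonds, passes → Match. (rank=4, suit=hearts, pile=1): suit is hearts, fails this test → No match.

No match, Match, No match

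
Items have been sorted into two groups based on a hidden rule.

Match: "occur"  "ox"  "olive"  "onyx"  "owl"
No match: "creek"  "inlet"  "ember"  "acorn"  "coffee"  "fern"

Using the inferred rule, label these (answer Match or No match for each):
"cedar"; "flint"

The rule appears to be: starts with 'o'.
"cedar": starts with 'c', does not pass → No match. "flint": starts with 'f', does not pass → No match.

No match, No match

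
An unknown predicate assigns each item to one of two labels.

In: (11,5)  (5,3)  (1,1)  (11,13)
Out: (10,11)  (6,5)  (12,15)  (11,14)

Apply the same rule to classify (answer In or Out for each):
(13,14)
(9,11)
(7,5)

Out, In, In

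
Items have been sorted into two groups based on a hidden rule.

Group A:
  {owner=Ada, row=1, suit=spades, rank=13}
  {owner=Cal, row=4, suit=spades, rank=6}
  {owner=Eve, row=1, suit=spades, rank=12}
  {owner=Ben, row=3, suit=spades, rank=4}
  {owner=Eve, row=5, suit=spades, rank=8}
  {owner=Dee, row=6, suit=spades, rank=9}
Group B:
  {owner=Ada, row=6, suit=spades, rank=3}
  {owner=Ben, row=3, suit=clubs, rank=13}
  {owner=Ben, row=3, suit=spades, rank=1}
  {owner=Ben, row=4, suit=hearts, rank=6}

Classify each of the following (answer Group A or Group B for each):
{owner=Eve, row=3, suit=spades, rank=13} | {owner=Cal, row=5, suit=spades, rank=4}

One predicate separates the groups cleanly: suit is spades AND rank ≥ 4.
{owner=Eve, row=3, suit=spades, rank=13}: Group A (suit is spades, rank = 13).
{owner=Cal, row=5, suit=spades, rank=4}: Group A (suit is spades, rank = 4).

Group A, Group A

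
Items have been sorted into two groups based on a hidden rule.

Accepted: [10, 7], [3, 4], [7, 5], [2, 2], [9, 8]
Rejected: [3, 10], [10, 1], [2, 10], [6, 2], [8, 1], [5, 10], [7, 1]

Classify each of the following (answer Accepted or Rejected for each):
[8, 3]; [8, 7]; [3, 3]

Rejected, Accepted, Accepted

A rule that fits every label: |first − second| ≤ 3 — true of each 'Accepted' example, false of each 'Rejected' one.
[8, 3] → |8−3| = 5 → Rejected. [8, 7] → |8−7| = 1 → Accepted. [3, 3] → |3−3| = 0 → Accepted.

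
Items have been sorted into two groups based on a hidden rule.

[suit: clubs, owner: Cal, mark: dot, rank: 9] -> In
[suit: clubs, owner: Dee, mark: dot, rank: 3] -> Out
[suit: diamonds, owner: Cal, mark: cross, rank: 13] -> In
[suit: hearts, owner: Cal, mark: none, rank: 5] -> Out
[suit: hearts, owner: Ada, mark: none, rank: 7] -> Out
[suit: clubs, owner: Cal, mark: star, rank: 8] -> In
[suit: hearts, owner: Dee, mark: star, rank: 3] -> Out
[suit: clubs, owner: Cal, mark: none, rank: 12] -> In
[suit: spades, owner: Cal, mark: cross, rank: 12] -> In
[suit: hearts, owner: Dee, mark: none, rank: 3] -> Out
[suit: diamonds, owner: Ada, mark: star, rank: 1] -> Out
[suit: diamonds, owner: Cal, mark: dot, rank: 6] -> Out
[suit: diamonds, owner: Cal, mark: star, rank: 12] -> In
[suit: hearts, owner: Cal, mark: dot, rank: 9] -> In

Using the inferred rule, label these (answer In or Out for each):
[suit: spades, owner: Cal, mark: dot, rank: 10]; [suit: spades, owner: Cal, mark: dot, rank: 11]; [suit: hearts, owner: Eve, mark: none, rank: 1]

The classifier is using: rank ≥ 8.

In, In, Out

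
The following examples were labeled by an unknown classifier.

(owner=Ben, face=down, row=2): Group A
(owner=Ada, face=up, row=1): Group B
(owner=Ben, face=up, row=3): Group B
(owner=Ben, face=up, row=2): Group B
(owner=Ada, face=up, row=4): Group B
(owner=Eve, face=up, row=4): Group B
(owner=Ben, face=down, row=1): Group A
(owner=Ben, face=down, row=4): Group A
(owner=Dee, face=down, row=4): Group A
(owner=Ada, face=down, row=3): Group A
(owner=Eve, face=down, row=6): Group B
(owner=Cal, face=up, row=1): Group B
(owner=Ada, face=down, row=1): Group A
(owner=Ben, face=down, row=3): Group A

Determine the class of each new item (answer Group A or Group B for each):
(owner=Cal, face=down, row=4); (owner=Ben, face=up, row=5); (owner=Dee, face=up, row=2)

The classifier is using: face is down AND row ≤ 4.

Group A, Group B, Group B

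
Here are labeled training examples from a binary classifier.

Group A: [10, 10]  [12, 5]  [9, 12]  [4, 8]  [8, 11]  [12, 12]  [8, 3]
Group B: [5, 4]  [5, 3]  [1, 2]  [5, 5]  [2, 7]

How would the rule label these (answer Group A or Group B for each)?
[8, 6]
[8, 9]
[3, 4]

All 'Group A' examples share one property — sum ≥ 11 — and every 'Group B' example lacks it.
[8, 6] → 8+6 = 14 → Group A. [8, 9] → 8+9 = 17 → Group A. [3, 4] → 3+4 = 7 → Group B.

Group A, Group A, Group B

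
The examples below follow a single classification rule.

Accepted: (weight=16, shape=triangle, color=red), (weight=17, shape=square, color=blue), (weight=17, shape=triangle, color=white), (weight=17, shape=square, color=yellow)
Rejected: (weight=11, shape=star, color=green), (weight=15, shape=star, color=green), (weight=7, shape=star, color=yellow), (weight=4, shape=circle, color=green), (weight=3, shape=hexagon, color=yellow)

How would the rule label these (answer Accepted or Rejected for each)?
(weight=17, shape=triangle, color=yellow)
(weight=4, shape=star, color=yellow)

The distinguishing property — weight ≥ 16 — holds for all the 'Accepted' cases and none of the 'Rejected' cases.

Accepted, Rejected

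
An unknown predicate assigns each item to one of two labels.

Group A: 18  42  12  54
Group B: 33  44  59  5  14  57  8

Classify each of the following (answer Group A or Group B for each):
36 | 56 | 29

One predicate separates the groups cleanly: multiple of 6.

Group A, Group B, Group B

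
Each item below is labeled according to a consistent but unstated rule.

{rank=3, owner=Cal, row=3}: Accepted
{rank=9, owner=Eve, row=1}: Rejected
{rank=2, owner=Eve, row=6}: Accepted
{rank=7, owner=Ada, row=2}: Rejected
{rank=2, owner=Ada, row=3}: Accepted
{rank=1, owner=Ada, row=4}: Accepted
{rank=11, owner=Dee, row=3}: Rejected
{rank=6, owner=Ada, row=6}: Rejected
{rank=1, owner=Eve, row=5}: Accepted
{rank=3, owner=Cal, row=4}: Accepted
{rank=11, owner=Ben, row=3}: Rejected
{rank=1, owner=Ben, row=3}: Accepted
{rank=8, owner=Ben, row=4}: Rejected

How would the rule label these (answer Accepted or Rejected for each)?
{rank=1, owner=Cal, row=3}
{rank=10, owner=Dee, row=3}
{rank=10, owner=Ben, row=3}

Accepted, Rejected, Rejected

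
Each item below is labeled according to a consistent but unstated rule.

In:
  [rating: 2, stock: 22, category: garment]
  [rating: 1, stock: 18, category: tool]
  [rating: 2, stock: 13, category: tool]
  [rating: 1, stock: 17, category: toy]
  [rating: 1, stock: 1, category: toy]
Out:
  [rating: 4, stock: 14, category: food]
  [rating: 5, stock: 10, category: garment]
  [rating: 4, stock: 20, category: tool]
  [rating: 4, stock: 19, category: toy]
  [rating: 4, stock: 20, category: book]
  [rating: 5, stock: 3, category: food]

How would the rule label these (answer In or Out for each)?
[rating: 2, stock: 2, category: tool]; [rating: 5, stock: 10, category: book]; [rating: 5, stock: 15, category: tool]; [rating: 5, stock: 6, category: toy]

In, Out, Out, Out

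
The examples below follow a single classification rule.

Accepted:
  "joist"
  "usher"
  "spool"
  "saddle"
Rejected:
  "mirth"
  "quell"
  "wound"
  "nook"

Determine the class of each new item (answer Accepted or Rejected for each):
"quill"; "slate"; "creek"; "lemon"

The rule appears to be: contains 's'.
"quill": no 's', fails the rule → Rejected. "slate": has 's', has this property → Accepted. "creek": no 's', fails the rule → Rejected. "lemon": no 's', fails the rule → Rejected.

Rejected, Accepted, Rejected, Rejected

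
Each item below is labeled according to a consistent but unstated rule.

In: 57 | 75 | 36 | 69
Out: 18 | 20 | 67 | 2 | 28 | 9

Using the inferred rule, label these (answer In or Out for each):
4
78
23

Out, In, Out

The simplest hypothesis consistent with all the labels is: multiple of 3 AND at least 20.
4: Out (4 = 3·1 + 1, 4 < 20). 78: In (78 = 3·26, 78 ≥ 20). 23: Out (23 = 3·7 + 2, 23 ≥ 20).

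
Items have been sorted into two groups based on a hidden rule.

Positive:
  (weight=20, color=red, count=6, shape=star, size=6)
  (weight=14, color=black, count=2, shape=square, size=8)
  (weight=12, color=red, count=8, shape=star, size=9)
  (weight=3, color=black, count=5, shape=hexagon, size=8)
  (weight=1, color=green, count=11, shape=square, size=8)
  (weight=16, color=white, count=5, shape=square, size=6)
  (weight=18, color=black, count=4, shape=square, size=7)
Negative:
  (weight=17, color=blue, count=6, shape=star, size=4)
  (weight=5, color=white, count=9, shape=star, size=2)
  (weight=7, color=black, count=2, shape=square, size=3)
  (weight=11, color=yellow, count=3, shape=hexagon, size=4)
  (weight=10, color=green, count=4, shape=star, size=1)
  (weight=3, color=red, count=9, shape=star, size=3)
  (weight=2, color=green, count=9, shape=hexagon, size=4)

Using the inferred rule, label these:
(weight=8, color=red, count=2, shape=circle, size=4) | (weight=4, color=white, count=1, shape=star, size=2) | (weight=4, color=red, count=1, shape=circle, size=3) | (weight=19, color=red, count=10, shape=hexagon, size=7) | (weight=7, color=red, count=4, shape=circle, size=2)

One predicate separates the groups cleanly: size ≥ 6.
(weight=8, color=red, count=2, shape=circle, size=4): size = 4 — fails this test, so Negative.
(weight=4, color=white, count=1, shape=star, size=2): size = 2 — fails this test, so Negative.
(weight=4, color=red, count=1, shape=circle, size=3): size = 3 — fails this test, so Negative.
(weight=19, color=red, count=10, shape=hexagon, size=7): size = 7 — checks out, so Positive.
(weight=7, color=red, count=4, shape=circle, size=2): size = 2 — fails this test, so Negative.

Negative, Negative, Negative, Positive, Negative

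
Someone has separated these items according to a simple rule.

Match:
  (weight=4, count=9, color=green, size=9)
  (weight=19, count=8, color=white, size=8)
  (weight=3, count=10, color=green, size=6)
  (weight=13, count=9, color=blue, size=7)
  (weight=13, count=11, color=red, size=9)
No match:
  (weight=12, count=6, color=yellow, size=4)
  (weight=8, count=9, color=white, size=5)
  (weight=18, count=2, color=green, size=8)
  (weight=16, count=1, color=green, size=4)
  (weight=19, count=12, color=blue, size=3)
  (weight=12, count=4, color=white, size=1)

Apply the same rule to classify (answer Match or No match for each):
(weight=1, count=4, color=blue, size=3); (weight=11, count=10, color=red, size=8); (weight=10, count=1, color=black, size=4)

One predicate separates the groups cleanly: size ≥ 6 AND count ≥ 4.
(weight=1, count=4, color=blue, size=3) → size = 3, count = 4 → No match. (weight=11, count=10, color=red, size=8) → size = 8, count = 10 → Match. (weight=10, count=1, color=black, size=4) → size = 4, count = 1 → No match.

No match, Match, No match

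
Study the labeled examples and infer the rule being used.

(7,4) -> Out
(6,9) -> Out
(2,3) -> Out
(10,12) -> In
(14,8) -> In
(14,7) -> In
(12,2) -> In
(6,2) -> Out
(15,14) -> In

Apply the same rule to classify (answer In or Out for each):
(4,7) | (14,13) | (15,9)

Out, In, In

The classifier is using: first ≥ 8.
(4,7): Out (first 4).
(14,13): In (first 14).
(15,9): In (first 15).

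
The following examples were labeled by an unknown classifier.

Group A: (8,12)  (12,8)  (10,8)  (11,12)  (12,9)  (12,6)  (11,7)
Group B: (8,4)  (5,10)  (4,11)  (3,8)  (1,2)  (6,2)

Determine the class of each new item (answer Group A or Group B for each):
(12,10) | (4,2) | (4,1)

Group A, Group B, Group B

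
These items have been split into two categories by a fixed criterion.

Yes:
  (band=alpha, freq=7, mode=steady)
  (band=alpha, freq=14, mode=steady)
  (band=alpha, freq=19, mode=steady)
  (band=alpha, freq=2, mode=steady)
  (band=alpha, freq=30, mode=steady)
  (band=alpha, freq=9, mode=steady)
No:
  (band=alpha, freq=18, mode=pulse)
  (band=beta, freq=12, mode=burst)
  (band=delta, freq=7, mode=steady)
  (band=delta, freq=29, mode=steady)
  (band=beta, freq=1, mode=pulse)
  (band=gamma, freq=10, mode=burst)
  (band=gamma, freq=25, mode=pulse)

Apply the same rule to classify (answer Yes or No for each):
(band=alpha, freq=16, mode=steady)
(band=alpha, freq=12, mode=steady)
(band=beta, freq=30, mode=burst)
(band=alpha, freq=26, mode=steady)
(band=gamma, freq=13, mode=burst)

Yes, Yes, No, Yes, No

The simplest hypothesis consistent with all the labels is: band is alpha AND mode is steady.
(band=alpha, freq=16, mode=steady): Yes (band is alpha, mode is steady).
(band=alpha, freq=12, mode=steady): Yes (band is alpha, mode is steady).
(band=beta, freq=30, mode=burst): No (band is beta, mode is burst).
(band=alpha, freq=26, mode=steady): Yes (band is alpha, mode is steady).
(band=gamma, freq=13, mode=burst): No (band is gamma, mode is burst).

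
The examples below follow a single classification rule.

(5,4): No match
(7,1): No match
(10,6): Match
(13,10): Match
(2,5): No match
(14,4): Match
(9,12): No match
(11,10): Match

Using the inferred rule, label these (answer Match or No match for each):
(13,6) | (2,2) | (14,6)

Match, No match, Match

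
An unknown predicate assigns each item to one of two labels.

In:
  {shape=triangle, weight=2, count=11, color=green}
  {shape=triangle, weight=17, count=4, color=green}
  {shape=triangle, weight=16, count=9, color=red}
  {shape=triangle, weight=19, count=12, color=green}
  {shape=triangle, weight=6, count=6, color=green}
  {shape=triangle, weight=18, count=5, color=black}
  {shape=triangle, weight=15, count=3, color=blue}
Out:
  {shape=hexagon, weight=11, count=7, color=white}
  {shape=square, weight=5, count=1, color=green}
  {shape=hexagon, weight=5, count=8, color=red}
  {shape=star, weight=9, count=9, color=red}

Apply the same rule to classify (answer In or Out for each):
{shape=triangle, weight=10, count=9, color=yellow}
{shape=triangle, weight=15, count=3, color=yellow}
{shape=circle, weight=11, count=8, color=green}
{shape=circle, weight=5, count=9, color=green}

In, In, Out, Out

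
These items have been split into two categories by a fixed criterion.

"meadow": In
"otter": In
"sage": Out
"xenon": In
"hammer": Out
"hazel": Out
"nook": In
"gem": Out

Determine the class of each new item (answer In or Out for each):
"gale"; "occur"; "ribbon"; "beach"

Out, In, In, Out

The common property of the 'In' items is: contains 'o'. No 'Out' item has it.
Out: "gale", since no 'o'.
In: "occur", since has 'o'.
In: "ribbon", since has 'o'.
Out: "beach", since no 'o'.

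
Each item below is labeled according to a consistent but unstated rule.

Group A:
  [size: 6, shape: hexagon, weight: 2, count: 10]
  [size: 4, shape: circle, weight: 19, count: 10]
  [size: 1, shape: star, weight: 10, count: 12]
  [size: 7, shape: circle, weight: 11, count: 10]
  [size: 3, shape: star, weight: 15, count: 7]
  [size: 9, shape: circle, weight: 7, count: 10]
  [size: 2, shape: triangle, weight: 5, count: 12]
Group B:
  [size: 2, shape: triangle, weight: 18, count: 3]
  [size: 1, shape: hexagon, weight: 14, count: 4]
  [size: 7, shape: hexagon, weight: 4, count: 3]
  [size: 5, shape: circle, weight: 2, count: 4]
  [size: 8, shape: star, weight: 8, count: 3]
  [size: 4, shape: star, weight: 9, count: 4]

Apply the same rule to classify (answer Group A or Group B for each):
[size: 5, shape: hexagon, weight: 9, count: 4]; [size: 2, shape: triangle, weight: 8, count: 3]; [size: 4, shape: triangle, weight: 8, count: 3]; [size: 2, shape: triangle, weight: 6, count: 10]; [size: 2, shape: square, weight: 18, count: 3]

Group B, Group B, Group B, Group A, Group B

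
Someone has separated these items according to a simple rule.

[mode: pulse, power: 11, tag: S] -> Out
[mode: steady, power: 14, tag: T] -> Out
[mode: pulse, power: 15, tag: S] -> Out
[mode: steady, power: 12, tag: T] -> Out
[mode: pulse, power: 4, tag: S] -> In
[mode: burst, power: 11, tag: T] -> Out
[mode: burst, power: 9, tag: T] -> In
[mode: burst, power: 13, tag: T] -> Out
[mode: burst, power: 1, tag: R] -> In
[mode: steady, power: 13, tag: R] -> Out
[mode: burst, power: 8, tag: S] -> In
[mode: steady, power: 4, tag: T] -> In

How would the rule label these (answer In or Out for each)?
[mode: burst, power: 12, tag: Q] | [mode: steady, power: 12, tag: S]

Out, Out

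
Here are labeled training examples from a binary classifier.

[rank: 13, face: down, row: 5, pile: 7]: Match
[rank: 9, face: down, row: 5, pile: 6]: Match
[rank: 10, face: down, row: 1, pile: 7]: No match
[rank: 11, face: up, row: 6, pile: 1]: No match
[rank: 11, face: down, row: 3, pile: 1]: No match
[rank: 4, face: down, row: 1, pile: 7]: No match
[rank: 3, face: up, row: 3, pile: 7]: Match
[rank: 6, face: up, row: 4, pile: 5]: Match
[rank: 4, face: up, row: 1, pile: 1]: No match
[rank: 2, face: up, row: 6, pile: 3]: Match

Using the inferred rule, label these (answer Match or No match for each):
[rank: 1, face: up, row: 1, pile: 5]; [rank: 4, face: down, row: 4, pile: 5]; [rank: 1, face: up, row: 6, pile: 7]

No match, Match, Match

The common property of the 'Match' items is: pile ≥ 3 AND row ≥ 3. No 'No match' item has it.
[rank: 1, face: up, row: 1, pile: 5] → pile = 5, row = 1 → No match. [rank: 4, face: down, row: 4, pile: 5] → pile = 5, row = 4 → Match. [rank: 1, face: up, row: 6, pile: 7] → pile = 7, row = 6 → Match.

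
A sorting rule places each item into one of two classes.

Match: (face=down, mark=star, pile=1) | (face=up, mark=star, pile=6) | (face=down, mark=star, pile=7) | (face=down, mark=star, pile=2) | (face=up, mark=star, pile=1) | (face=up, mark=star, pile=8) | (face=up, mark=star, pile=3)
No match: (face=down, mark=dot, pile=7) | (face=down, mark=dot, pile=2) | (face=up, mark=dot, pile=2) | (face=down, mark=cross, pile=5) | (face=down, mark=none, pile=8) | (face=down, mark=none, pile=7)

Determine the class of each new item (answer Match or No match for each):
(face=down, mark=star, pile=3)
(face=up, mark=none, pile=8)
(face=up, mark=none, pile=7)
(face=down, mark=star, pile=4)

Every 'Match' example satisfies: mark is star. None of the 'No match' examples do.
(face=down, mark=star, pile=3): mark is star, satisfies this → Match.
(face=up, mark=none, pile=8): mark is none, fails the rule → No match.
(face=up, mark=none, pile=7): mark is none, fails the rule → No match.
(face=down, mark=star, pile=4): mark is star, satisfies this → Match.

Match, No match, No match, Match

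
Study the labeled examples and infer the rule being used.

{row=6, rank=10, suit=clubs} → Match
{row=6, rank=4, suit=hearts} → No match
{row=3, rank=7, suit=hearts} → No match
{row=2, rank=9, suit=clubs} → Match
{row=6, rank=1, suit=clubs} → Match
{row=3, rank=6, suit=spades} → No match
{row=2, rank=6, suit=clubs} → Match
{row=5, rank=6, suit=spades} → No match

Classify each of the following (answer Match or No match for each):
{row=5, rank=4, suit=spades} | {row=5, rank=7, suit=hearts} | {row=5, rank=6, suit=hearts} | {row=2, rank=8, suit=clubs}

The simplest hypothesis consistent with all the labels is: suit is clubs.

No match, No match, No match, Match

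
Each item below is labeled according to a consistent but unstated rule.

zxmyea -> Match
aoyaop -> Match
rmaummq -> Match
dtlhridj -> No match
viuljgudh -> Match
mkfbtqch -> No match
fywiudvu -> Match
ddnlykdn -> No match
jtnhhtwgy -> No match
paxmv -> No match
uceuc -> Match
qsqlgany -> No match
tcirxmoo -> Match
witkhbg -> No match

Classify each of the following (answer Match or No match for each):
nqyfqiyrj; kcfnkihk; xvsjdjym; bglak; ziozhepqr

The pattern is that an item is 'Match' exactly when: has ≥ 2 vowels.

No match, No match, No match, No match, Match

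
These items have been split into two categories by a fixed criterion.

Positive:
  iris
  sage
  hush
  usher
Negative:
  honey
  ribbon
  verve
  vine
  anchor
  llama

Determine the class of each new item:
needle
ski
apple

Negative, Positive, Negative

One predicate separates the groups cleanly: contains 's'.
needle — no 's', hence Negative.
ski — has 's', hence Positive.
apple — no 's', hence Negative.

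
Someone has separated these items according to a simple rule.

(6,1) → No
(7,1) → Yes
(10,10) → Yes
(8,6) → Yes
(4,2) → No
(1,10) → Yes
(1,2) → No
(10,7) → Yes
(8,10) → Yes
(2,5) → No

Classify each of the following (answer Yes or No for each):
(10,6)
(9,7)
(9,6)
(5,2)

A rule that fits every label: sum ≥ 8 — true of each 'Yes' example, false of each 'No' one.
(10,6) → 10+6 = 16 → Yes.
(9,7) → 9+7 = 16 → Yes.
(9,6) → 9+6 = 15 → Yes.
(5,2) → 5+2 = 7 → No.

Yes, Yes, Yes, No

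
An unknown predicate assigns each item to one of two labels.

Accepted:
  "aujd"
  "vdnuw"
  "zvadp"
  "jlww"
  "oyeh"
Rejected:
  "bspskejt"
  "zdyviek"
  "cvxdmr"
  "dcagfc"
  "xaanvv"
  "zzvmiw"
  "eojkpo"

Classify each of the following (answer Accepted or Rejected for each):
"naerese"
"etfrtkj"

Rejected, Rejected

The common property of the 'Accepted' items is: length ≤ 5. No 'Rejected' item has it.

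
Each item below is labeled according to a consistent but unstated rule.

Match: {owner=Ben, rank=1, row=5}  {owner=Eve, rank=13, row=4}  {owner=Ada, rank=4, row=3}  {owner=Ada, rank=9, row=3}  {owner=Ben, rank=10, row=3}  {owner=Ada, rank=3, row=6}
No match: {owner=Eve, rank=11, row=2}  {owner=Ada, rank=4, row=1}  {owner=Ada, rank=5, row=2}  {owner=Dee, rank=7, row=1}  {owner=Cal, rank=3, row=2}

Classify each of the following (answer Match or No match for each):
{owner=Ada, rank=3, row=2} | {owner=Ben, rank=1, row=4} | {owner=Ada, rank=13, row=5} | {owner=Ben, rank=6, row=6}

No match, Match, Match, Match

One predicate separates the groups cleanly: row ≥ 3.
{owner=Ada, rank=3, row=2}: row = 2 — fails the rule, so No match.
{owner=Ben, rank=1, row=4}: row = 4 — meets the rule, so Match.
{owner=Ada, rank=13, row=5}: row = 5 — meets the rule, so Match.
{owner=Ben, rank=6, row=6}: row = 6 — meets the rule, so Match.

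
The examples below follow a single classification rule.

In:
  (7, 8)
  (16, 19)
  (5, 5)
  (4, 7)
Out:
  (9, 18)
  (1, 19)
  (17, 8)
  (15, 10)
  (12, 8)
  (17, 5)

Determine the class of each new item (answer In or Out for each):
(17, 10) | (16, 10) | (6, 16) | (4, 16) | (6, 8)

Out, Out, Out, Out, In

All 'In' examples share one property — |first − second| ≤ 3 — and every 'Out' example lacks it.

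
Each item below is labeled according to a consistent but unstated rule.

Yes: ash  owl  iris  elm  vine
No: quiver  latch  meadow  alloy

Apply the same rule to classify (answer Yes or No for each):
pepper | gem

No, Yes

Every 'Yes' example satisfies: length ≤ 4. None of the 'No' examples do.
pepper: length 6, fails the rule → No. gem: length 3, fits → Yes.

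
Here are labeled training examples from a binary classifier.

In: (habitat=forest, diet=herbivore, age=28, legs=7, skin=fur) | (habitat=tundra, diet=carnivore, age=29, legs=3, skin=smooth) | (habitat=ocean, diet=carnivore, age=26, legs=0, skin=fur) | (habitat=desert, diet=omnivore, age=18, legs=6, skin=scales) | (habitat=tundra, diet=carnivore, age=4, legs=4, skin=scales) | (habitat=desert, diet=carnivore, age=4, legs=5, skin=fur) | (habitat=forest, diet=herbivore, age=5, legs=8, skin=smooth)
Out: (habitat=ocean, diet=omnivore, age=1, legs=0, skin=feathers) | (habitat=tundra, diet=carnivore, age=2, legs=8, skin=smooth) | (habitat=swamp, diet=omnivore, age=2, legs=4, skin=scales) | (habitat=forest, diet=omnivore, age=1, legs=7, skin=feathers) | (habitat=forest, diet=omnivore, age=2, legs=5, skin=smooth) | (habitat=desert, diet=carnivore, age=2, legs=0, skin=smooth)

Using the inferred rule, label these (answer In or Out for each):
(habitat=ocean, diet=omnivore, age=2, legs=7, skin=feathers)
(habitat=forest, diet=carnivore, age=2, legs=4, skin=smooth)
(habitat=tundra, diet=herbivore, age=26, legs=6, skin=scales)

Out, Out, In

One predicate separates the groups cleanly: age ≥ 4.
(habitat=ocean, diet=omnivore, age=2, legs=7, skin=feathers) → age = 2 → Out. (habitat=forest, diet=carnivore, age=2, legs=4, skin=smooth) → age = 2 → Out. (habitat=tundra, diet=herbivore, age=26, legs=6, skin=scales) → age = 26 → In.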